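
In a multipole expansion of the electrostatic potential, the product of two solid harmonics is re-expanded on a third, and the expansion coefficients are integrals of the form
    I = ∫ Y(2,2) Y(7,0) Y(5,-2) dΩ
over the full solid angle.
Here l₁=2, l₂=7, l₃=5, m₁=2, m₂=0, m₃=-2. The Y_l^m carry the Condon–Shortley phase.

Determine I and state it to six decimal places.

Checks pass: Σm=0; 14 even; l₃=5∈[5,9].
(2·2+1)(2·7+1)(2·5+1) = 825
Δ: 4! 0! 10! / 15! → 1/15015
sum: t=2:+1/57600 = 1/57600
3j²(2 7 5; 0 0 0) = Δ·Π!·Σ² = 21/715  (sign -1)
sum: t=0:+1/725760 = 1/725760
3j²(2 7 5; 2 0 -2) = Δ·Π!·Σ² = 1/429  (sign -1)
combine: 4πI² = 825·21/715·1/429 = 105/1859
take √, sign +1: I = 0.06704247

0.067042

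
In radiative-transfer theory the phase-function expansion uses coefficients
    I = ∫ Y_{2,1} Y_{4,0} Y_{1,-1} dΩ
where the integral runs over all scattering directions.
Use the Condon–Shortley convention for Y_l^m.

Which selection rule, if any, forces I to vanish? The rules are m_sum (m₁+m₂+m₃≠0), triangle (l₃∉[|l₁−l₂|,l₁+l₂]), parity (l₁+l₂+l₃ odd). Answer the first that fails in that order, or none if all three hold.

triangle

m₁+m₂+m₃ = 1 + 0 − 1 = 0  ✓
triangle: |2−4|=2 ≤ l₃=1 ≤ 2+4=6  ✗
parity: l₁+l₂+l₃ = 7 is odd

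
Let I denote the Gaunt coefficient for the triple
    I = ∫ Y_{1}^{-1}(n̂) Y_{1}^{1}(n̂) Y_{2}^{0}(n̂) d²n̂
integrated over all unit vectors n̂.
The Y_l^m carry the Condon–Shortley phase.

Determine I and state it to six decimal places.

Rules hold: Σm=0, L=4 even, 0≤2≤2.
N = 3·3·5 = 45
Δ = 0!·2!·2!/5! = 1/30
Racah Σ t=0..0: t=0:+1/1 = 1/1
⇒ 3j(1 1 2; 0 0 0)² = 2/15, sgn +1
Racah Σ t=0..0: t=0:+1/4 = 1/4
⇒ 3j(1 1 2; -1 1 0)² = 1/30, sgn +1
4πI² = N·(3j₀)²·(3jₘ)² = 1/5
I = +1·√(0.2/4π) = 0.12615663

0.126157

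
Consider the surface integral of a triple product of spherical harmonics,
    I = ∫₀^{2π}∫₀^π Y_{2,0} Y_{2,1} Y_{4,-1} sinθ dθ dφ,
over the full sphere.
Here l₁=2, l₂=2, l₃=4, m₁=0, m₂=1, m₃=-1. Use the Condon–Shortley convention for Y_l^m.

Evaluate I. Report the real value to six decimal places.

-0.220728

Checks pass: Σm=0; 8 even; l₃=4∈[0,4].
(2·2+1)(2·2+1)(2·4+1) = 225
Δ: 0! 4! 4! / 9! → 1/630
sum: t=0:+1/16 = 1/16
3j²(2 2 4; 0 0 0) = Δ·Π!·Σ² = 2/35  (sign +1)
sum: t=0:+1/24 = 1/24
3j²(2 2 4; 0 1 -1) = Δ·Π!·Σ² = 1/21  (sign -1)
combine: 4πI² = 225·2/35·1/21 = 30/49
take √, sign -1: I = -0.22072812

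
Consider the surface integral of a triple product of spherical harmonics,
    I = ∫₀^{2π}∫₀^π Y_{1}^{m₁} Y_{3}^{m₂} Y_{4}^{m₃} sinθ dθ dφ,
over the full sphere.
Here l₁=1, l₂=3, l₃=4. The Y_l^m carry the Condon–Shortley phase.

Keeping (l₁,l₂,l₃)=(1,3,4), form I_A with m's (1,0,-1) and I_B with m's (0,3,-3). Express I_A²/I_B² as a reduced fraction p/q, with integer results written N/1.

Same 1,3,4: normalisation and zero-m 3j drop out of the ratio.
A: Δ: 0! 2! 6! / 9! → 1/252; sum: t=0:+1/72 = 1/72; 3j²(1 3 4; 1 0 -1) = Δ·Π!·Σ² = 5/126  (sign -1)
B: Δ: 0! 2! 6! / 9! → 1/252; sum: t=0:+1/720 = 1/720; 3j²(1 3 4; 0 3 -3) = Δ·Π!·Σ² = 1/36  (sign -1)
I_A²/I_B² = (5/126)/(1/36) = 10/7

10/7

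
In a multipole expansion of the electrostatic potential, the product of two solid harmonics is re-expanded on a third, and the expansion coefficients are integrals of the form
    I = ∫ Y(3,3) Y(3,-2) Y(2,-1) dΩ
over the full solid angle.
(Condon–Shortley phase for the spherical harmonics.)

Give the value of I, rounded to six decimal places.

-0.210261

m-sum 0 ✓  L=8 even ✓  0≤2≤6 ✓
Π(2lᵢ+1) = 7×7×5 = 245
triangle coeff Δ(3,3,2) = 1/3780
Σ_t [1,3]: t=1:−1/24 t=2:+1/4 t=3:−1/24 = 1/6
(3j)²=4/105 [(3 3 2; 0 0 0)], sign=+1
Σ_t [0,0]: t=0:+1/48 = 1/48
(3j)²=5/84 [(3 3 2; 3 -2 -1)], sign=-1
⇒ 4πI² = 5/9
I = (-1)√(5/9/(4π)) = -0.21026104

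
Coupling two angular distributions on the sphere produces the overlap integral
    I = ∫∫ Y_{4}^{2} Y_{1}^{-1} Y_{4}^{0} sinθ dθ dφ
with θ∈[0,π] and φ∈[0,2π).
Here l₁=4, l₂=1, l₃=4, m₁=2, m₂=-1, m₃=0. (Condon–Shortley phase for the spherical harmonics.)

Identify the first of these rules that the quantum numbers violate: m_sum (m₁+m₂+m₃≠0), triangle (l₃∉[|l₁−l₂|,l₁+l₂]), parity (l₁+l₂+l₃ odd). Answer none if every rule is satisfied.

m_sum

Σmᵢ = 1  ✗
l₃∈[|l₁−l₂|,l₁+l₂]=[3,5], have l₃=4
Σlᵢ = 9 ⇒ odd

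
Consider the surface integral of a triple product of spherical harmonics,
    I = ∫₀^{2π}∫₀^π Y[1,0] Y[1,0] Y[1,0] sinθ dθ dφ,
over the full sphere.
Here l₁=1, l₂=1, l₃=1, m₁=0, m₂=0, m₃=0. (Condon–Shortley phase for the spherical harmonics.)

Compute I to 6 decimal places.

Σlᵢ=3 odd — θ-integrand is odd under cosθ→−cosθ; I=0

0.000000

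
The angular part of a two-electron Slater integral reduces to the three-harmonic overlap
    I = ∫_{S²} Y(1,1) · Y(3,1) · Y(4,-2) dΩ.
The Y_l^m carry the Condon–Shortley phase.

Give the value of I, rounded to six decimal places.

Checks pass: Σm=0; 8 even; l₃=4∈[2,4].
(2·1+1)(2·3+1)(2·4+1) = 189
Δ: 0! 2! 6! / 9! → 1/252
sum: t=0:+1/36 = 1/36
3j²(1 3 4; 0 0 0) = Δ·Π!·Σ² = 4/63  (sign +1)
sum: t=0:+1/96 = 1/96
3j²(1 3 4; 1 1 -2) = Δ·Π!·Σ² = 5/84  (sign +1)
combine: 4πI² = 189·4/63·5/84 = 5/7
take √, sign +1: I = 0.23841361

0.238414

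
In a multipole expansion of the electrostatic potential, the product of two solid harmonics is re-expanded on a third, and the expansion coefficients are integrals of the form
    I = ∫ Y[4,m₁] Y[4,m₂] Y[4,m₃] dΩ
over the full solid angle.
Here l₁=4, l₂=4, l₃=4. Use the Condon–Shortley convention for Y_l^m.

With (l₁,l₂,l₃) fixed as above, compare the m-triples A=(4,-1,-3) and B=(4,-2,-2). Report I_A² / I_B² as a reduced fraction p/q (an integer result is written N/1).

Same 4,4,4: normalisation and zero-m 3j drop out of the ratio.
A: Δ: 4! 4! 4! / 13! → 1/450450; sum: t=0:+1/3456 = 1/3456; 3j²(4 4 4; 4 -1 -3) = Δ·Π!·Σ² = 35/1287  (sign -1)
B: Δ: 4! 4! 4! / 13! → 1/450450; sum: t=0:+1/2304 = 1/2304; 3j²(4 4 4; 4 -2 -2) = Δ·Π!·Σ² = 5/143  (sign +1)
I_A²/I_B² = (35/1287)/(5/143) = 7/9

7/9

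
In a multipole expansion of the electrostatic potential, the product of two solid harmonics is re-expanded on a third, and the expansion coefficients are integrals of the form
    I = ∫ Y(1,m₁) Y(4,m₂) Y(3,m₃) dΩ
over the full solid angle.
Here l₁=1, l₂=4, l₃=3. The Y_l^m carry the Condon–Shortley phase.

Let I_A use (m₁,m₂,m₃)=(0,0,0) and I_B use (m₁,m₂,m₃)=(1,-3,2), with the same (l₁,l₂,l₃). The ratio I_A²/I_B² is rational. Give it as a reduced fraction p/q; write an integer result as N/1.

16/21

Shared (l₁,l₂,l₃)=(1,4,3): N and (l;000)² cancel in I_A²/I_B².
A: Δ = 2!·0!·6!/9! = 1/252; Racah Σ t=1..1: t=1:−1/36 = -1/36; ⇒ 3j(1 4 3; 0 0 0)² = 4/63, sgn +1
B: Δ = 2!·0!·6!/9! = 1/252; Racah Σ t=0..0: t=0:+1/240 = 1/240; ⇒ 3j(1 4 3; 1 -3 2)² = 1/12, sgn -1
I_A²/I_B² = (4/63)/(1/12) = 16/21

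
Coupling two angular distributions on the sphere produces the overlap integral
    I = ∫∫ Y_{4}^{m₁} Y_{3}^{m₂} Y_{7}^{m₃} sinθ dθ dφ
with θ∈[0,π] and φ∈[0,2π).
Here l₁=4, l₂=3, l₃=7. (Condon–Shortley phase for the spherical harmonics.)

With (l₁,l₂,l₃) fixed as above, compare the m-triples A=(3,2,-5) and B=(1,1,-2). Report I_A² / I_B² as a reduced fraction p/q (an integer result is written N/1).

Shared (l₁,l₂,l₃)=(4,3,7): N and (l;000)² cancel in I_A²/I_B².
A: Δ = 0!·8!·6!/15! = 1/45045; Racah Σ t=0..0: t=0:+1/604800 = 1/604800; ⇒ 3j(4 3 7; 3 2 -5)² = 16/455, sgn +1
B: Δ = 0!·8!·6!/15! = 1/45045; Racah Σ t=0..0: t=0:+1/34560 = 1/34560; ⇒ 3j(4 3 7; 1 1 -2)² = 4/143, sgn -1
I_A²/I_B² = (16/455)/(4/143) = 44/35

44/35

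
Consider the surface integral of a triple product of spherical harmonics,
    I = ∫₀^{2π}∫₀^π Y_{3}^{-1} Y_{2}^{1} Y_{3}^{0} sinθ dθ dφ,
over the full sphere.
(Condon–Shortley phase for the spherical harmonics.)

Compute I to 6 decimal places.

-0.059471

Rules hold: Σm=0, L=8 even, 1≤3≤5.
N = 7·5·7 = 245
Δ = 2!·4!·2!/9! = 1/3780
Racah Σ t=0..2: t=0:+1/24 t=1:−1/4 t=2:+1/24 = -1/6
⇒ 3j(3 2 3; 0 0 0)² = 4/105, sgn +1
Racah Σ t=1..2: t=1:−1/12 t=2:+1/8 = 1/24
⇒ 3j(3 2 3; -1 1 0)² = 1/210, sgn -1
4πI² = N·(3j₀)²·(3jₘ)² = 2/45
I = -1·√(0.0444444/4π) = -0.05947080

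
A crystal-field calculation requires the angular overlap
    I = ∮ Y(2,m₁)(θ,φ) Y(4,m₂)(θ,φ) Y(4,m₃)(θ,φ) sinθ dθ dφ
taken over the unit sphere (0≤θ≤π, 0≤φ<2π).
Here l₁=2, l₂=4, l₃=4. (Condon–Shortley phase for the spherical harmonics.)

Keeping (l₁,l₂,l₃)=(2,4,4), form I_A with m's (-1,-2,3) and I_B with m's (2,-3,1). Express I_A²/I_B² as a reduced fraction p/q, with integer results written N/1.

Same 2,4,4: normalisation and zero-m 3j drop out of the ratio.
A: Δ: 2! 2! 6! / 11! → 1/13860; sum: t=1:−1/240 t=2:+1/1440 = -1/288; 3j²(2 4 4; -1 -2 3) = Δ·Π!·Σ² = 5/132  (sign +1)
B: Δ: 2! 2! 6! / 11! → 1/13860; sum: t=0:+1/480 = 1/480; 3j²(2 4 4; 2 -3 1) = Δ·Π!·Σ² = 3/110  (sign -1)
I_A²/I_B² = (5/132)/(3/110) = 25/18

25/18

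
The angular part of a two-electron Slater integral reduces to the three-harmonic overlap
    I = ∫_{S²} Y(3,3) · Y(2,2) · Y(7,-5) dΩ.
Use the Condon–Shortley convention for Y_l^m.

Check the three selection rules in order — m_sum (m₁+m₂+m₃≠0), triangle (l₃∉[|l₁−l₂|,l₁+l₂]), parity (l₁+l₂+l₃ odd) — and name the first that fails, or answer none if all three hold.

m₁+m₂+m₃ = 3 + 2 − 5 = 0  ✓
triangle: |3−2|=1 ≤ l₃=7 ≤ 3+2=5  ✗
parity: l₁+l₂+l₃ = 12 is even

triangle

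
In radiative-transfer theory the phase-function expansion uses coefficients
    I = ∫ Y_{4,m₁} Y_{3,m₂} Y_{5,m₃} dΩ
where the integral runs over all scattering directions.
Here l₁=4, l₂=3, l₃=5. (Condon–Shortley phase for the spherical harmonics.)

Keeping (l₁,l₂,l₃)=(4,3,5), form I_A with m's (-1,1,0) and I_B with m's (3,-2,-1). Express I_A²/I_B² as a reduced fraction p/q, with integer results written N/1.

Same 4,3,5: normalisation and zero-m 3j drop out of the ratio.
A: Δ: 2! 6! 4! / 13! → 1/180180; sum: t=0:+1/5760 t=1:−1/288 t=2:+1/288 = 1/5760; 3j²(4 3 5; -1 1 0) = Δ·Π!·Σ² = 1/12012  (sign -1)
B: Δ: 2! 6! 4! / 13! → 1/180180; sum: t=0:+1/1440 t=1:−1/17280 = 11/17280; 3j²(4 3 5; 3 -2 -1) = Δ·Π!·Σ² = 11/468  (sign +1)
I_A²/I_B² = (1/12012)/(11/468) = 3/847

3/847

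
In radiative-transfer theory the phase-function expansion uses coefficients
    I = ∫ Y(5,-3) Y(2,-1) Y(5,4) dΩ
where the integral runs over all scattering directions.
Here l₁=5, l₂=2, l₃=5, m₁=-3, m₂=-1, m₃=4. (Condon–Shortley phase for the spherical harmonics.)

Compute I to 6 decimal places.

m-sum 0 ✓  L=12 even ✓  3≤5≤7 ✓
Π(2lᵢ+1) = 11×5×11 = 605
triangle coeff Δ(5,2,5) = 1/38610
Σ_t [0,2]: t=0:+1/2880 t=1:−1/576 t=2:+1/2880 = -1/960
(3j)²=10/429 [(5 2 5; 0 0 0)], sign=+1
Σ_t [0,1]: t=0:+1/80640 t=1:−1/10080 = -1/11520
(3j)²=49/1430 [(5 2 5; -3 -1 4)], sign=+1
⇒ 4πI² = 245/507
I = (+1)√(245/507/(4π)) = 0.19609844

0.196098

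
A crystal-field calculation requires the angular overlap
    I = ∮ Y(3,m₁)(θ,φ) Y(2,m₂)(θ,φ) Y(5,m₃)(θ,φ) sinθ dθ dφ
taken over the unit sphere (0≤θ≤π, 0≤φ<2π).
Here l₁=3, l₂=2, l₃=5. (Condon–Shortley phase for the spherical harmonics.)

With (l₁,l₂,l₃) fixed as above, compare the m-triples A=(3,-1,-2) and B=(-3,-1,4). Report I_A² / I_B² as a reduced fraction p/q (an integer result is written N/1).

1/12

Same 3,2,5: normalisation and zero-m 3j drop out of the ratio.
A: Δ: 0! 6! 4! / 11! → 1/2310; sum: t=0:+1/4320 = 1/4320; 3j²(3 2 5; 3 -1 -2) = Δ·Π!·Σ² = 1/330  (sign -1)
B: Δ: 0! 6! 4! / 11! → 1/2310; sum: t=0:+1/4320 = 1/4320; 3j²(3 2 5; -3 -1 4) = Δ·Π!·Σ² = 2/55  (sign -1)
I_A²/I_B² = (1/330)/(2/55) = 1/12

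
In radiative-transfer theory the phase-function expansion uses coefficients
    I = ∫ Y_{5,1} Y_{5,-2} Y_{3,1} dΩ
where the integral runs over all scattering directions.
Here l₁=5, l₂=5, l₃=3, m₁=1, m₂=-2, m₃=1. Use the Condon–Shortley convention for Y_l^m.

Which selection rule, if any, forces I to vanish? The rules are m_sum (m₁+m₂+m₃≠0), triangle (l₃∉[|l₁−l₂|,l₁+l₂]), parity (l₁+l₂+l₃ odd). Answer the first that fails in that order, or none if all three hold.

parity

azimuthal sum: 1 − 2 + 1 = 0  ✓
0 ≤ 3 ≤ 10 (triangle on l)  ✓
L = 5 + 5 + 3 = 13 (odd)  ✗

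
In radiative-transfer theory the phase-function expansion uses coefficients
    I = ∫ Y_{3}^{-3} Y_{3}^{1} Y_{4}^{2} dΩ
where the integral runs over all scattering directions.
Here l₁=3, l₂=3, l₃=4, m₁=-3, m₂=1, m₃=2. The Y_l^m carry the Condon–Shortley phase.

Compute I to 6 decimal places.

Rules hold: Σm=0, L=10 even, 0≤4≤6.
N = 7·7·9 = 441
Δ = 2!·4!·4!/11! = 1/34650
Racah Σ t=0..2: t=0:+1/72 t=1:−1/16 t=2:+1/72 = -5/144
⇒ 3j(3 3 4; 0 0 0)² = 2/77, sgn -1
Racah Σ t=2..2: t=2:+1/192 = 1/192
⇒ 3j(3 3 4; -3 1 2)² = 3/77, sgn +1
4πI² = N·(3j₀)²·(3jₘ)² = 54/121
I = -1·√(0.446281/4π) = -0.18845135

-0.188451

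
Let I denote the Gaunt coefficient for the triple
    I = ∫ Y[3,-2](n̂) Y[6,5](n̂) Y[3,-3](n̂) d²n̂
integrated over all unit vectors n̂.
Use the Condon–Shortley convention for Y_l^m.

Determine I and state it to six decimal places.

m-sum 0 ✓  L=12 even ✓  3≤3≤9 ✓
Π(2lᵢ+1) = 7×13×7 = 637
triangle coeff Δ(3,6,3) = 1/12012
Σ_t [3,3]: t=3:−1/1296 = -1/1296
(3j)²=100/3003 [(3 6 3; 0 0 0)], sign=+1
Σ_t [5,5]: t=5:−1/86400 = -1/86400
(3j)²=1/26 [(3 6 3; -2 5 -3)], sign=-1
⇒ 4πI² = 350/429
I = (-1)√(350/429/(4π)) = -0.25480060

-0.254801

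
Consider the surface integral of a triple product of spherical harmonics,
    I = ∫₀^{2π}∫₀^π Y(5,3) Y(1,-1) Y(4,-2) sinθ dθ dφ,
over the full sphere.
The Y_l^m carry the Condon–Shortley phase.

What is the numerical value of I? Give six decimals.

-0.259847

Checks pass: Σm=0; 10 even; l₃=4∈[4,6].
(2·5+1)(2·1+1)(2·4+1) = 297
Δ: 2! 8! 0! / 11! → 1/495
sum: t=1:−1/576 = -1/576
3j²(5 1 4; 0 0 0) = Δ·Π!·Σ² = 5/99  (sign -1)
sum: t=0:+1/2880 = 1/2880
3j²(5 1 4; 3 -1 -2) = Δ·Π!·Σ² = 28/495  (sign +1)
combine: 4πI² = 297·5/99·28/495 = 28/33
take √, sign -1: I = -0.25984664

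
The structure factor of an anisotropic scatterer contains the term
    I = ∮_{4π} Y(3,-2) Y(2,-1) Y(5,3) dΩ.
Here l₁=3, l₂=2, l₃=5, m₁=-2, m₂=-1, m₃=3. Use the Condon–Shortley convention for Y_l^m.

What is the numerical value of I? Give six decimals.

-0.253584

m-sum 0 ✓  L=10 even ✓  1≤5≤5 ✓
Π(2lᵢ+1) = 7×5×11 = 385
triangle coeff Δ(3,2,5) = 1/2310
Σ_t [0,0]: t=0:+1/144 = 1/144
(3j)²=10/231 [(3 2 5; 0 0 0)], sign=-1
Σ_t [0,0]: t=0:+1/720 = 1/720
(3j)²=8/165 [(3 2 5; -2 -1 3)], sign=+1
⇒ 4πI² = 80/99
I = (-1)√(80/99/(4π)) = -0.25358436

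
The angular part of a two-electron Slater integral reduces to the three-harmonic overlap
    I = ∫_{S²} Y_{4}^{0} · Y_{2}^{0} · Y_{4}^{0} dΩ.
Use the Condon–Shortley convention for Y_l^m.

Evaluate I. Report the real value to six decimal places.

Rules hold: Σm=0, L=10 even, 2≤4≤6.
N = 9·5·9 = 405
Δ = 2!·6!·2!/11! = 1/13860
Racah Σ t=0..2: t=0:+1/192 t=1:−1/36 t=2:+1/192 = -5/288
⇒ 3j(4 2 4; 0 0 0)² = 20/693, sgn -1
(m-triple is (0,0,0) — same symbol as above.)
4πI² = N·(3j₀)²·(3jₘ)² = 2000/5929
I = +1·√(0.337325/4π) = 0.16383977

0.163840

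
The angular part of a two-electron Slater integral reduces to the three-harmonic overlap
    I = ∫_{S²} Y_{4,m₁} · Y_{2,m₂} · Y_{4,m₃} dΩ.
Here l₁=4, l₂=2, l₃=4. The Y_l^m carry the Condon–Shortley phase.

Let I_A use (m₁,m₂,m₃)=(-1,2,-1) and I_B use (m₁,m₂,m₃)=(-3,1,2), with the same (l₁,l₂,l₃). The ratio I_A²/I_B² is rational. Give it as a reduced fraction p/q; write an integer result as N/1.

8/7

Same 4,2,4: normalisation and zero-m 3j drop out of the ratio.
A: Δ: 2! 6! 2! / 11! → 1/13860; sum: t=2:+1/144 = 1/144; 3j²(4 2 4; -1 2 -1) = Δ·Π!·Σ² = 10/231  (sign -1)
B: Δ: 2! 6! 2! / 11! → 1/13860; sum: t=1:−1/1440 t=2:+1/240 = 1/288; 3j²(4 2 4; -3 1 2) = Δ·Π!·Σ² = 5/132  (sign +1)
I_A²/I_B² = (10/231)/(5/132) = 8/7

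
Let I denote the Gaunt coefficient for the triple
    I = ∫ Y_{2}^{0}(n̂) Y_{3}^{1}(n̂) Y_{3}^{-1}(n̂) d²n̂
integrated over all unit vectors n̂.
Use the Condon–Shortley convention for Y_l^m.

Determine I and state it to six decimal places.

Rules hold: Σm=0, L=8 even, 1≤3≤5.
N = 5·7·7 = 245
Δ = 2!·2!·4!/9! = 1/3780
Racah Σ t=0..2: t=0:+1/24 t=1:−1/4 t=2:+1/24 = -1/6
⇒ 3j(2 3 3; 0 0 0)² = 4/105, sgn +1
Racah Σ t=0..2: t=0:+1/96 t=1:−1/6 t=2:+1/16 = -3/32
⇒ 3j(2 3 3; 0 1 -1)² = 3/140, sgn -1
4πI² = N·(3j₀)²·(3jₘ)² = 1/5
I = -1·√(0.2/4π) = -0.12615663

-0.126157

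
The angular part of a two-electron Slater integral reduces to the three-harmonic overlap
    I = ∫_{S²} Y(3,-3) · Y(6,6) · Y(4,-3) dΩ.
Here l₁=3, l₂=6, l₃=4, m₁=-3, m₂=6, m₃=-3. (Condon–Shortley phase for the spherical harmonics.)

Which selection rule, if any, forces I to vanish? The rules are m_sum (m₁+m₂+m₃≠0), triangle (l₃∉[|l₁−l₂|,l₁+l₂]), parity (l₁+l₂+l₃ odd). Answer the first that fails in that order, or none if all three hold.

m₁+m₂+m₃ = -3 + 6 − 3 = 0  ✓
triangle: |3−6|=3 ≤ l₃=4 ≤ 3+6=9  ✓
parity: l₁+l₂+l₃ = 13 is odd  ✗

parity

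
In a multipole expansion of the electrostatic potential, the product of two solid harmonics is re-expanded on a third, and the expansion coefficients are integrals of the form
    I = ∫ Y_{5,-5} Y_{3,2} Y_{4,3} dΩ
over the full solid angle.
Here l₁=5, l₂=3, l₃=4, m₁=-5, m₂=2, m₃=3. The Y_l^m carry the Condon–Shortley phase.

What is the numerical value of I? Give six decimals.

-0.212007

Rules hold: Σm=0, L=12 even, 2≤4≤8.
N = 11·7·9 = 693
Δ = 4!·6!·2!/13! = 1/180180
Racah Σ t=1..3: t=1:−1/576 t=2:+1/144 t=3:−1/576 = 1/288
⇒ 3j(5 3 4; 0 0 0)² = 20/1001, sgn +1
Racah Σ t=4..4: t=4:+1/17280 = 1/17280
⇒ 3j(5 3 4; -5 2 3)² = 35/858, sgn -1
4πI² = N·(3j₀)²·(3jₘ)² = 1050/1859
I = -1·√(0.56482/4π) = -0.21200691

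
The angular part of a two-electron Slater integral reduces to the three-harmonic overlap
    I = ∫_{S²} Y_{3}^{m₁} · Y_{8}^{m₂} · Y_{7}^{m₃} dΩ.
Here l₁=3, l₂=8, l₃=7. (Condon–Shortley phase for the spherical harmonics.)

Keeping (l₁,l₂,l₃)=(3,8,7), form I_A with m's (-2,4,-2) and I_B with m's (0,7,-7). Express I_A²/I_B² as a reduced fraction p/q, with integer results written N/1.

275/24843

Same 3,8,7: normalisation and zero-m 3j drop out of the ratio.
A: Δ: 4! 2! 12! / 19! → 1/5290740; sum: t=3:−1/26127360 t=4:+1/23224320 = 1/209018880; 3j²(3 8 7; -2 4 -2) = Δ·Π!·Σ² = 275/1058148  (sign -1)
B: Δ: 4! 2! 12! / 19! → 1/5290740; sum: t=3:−1/5748019200 = -1/5748019200; 3j²(3 8 7; 0 7 -7) = Δ·Π!·Σ² = 91/3876  (sign -1)
I_A²/I_B² = (275/1058148)/(91/3876) = 275/24843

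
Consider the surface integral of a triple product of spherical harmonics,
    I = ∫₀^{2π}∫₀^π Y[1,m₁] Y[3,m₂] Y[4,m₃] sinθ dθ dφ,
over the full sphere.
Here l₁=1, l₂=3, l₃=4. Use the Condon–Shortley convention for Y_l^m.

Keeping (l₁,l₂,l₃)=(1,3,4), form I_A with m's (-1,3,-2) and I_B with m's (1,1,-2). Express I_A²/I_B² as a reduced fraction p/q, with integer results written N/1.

1/15

Shared (l₁,l₂,l₃)=(1,3,4): N and (l;000)² cancel in I_A²/I_B².
A: Δ = 0!·2!·6!/9! = 1/252; Racah Σ t=0..0: t=0:+1/1440 = 1/1440; ⇒ 3j(1 3 4; -1 3 -2)² = 1/252, sgn +1
B: Δ = 0!·2!·6!/9! = 1/252; Racah Σ t=0..0: t=0:+1/96 = 1/96; ⇒ 3j(1 3 4; 1 1 -2)² = 5/84, sgn +1
I_A²/I_B² = (1/252)/(5/84) = 1/15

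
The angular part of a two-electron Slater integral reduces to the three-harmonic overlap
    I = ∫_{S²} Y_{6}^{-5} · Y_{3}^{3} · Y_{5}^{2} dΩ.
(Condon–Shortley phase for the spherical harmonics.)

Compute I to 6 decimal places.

0.169016

Rules hold: Σm=0, L=14 even, 3≤5≤9.
N = 13·7·11 = 1001
Δ = 4!·8!·2!/15! = 1/675675
Racah Σ t=1..3: t=1:−1/8640 t=2:+1/2304 t=3:−1/8640 = 7/34560
⇒ 3j(6 3 5; 0 0 0)² = 7/429, sgn -1
Racah Σ t=4..4: t=4:+1/241920 = 1/241920
⇒ 3j(6 3 5; -5 3 2)² = 2/91, sgn -1
4πI² = N·(3j₀)²·(3jₘ)² = 14/39
I = +1·√(0.358974/4π) = 0.16901560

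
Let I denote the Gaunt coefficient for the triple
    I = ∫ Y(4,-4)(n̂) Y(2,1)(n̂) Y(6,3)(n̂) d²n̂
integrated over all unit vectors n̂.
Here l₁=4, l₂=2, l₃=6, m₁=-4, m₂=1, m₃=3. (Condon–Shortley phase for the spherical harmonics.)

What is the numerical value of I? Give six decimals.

m-sum 0 ✓  L=12 even ✓  2≤6≤6 ✓
Π(2lᵢ+1) = 9×5×13 = 585
triangle coeff Δ(4,2,6) = 1/6435
Σ_t [0,0]: t=0:+1/2304 = 1/2304
(3j)²=5/143 [(4 2 6; 0 0 0)], sign=+1
Σ_t [0,0]: t=0:+1/241920 = 1/241920
(3j)²=1/715 [(4 2 6; -4 1 3)], sign=-1
⇒ 4πI² = 45/1573
I = (-1)√(45/1573/(4π)) = -0.04771303

-0.047713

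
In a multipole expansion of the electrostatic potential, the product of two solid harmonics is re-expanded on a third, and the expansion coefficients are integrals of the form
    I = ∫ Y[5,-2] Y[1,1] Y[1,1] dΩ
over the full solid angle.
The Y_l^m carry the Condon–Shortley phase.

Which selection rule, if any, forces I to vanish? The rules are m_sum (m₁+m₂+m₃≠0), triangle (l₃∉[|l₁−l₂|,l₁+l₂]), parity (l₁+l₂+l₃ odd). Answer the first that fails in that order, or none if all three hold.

azimuthal sum: -2 + 1 + 1 = 0  ✓
4 ≤ 1 ≤ 6 (triangle on l)  ✗
L = 5 + 1 + 1 = 7 (odd)

triangle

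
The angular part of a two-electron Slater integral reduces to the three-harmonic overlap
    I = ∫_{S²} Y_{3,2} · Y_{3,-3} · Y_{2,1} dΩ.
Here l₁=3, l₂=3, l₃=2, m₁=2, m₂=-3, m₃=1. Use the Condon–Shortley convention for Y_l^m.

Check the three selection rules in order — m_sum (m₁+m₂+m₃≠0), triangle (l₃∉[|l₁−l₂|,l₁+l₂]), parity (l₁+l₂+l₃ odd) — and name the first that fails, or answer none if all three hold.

none

azimuthal sum: 2 − 3 + 1 = 0  ✓
0 ≤ 2 ≤ 6 (triangle on l)  ✓
L = 3 + 3 + 2 = 8 (even)  ✓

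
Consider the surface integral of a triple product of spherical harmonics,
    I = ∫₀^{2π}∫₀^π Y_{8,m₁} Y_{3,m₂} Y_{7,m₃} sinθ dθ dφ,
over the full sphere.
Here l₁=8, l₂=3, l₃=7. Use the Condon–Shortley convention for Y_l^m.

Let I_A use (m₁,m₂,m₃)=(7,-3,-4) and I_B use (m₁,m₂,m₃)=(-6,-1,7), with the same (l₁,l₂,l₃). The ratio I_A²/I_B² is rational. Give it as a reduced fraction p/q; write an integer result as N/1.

Same 8,3,7: normalisation and zero-m 3j drop out of the ratio.
A: Δ: 4! 12! 2! / 19! → 1/5290740; sum: t=0:+1/1916006400 = 1/1916006400; 3j²(8 3 7; 7 -3 -4) = Δ·Π!·Σ² = 15/1292  (sign -1)
B: Δ: 4! 12! 2! / 19! → 1/5290740; sum: t=2:+1/3832012800 = 1/3832012800; 3j²(8 3 7; -6 -1 7) = Δ·Π!·Σ² = 91/9690  (sign +1)
I_A²/I_B² = (15/1292)/(91/9690) = 225/182

225/182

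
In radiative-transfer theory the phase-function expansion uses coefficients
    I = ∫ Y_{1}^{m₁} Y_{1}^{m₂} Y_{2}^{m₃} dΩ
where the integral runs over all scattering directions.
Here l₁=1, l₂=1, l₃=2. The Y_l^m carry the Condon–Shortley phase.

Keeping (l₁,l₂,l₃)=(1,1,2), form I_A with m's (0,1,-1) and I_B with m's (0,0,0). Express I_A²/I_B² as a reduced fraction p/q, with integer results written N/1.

3/4

Shared (l₁,l₂,l₃)=(1,1,2): N and (l;000)² cancel in I_A²/I_B².
A: Δ = 0!·2!·2!/5! = 1/30; Racah Σ t=0..0: t=0:+1/2 = 1/2; ⇒ 3j(1 1 2; 0 1 -1)² = 1/10, sgn -1
B: Δ = 0!·2!·2!/5! = 1/30; Racah Σ t=0..0: t=0:+1/1 = 1/1; ⇒ 3j(1 1 2; 0 0 0)² = 2/15, sgn +1
I_A²/I_B² = (1/10)/(2/15) = 3/4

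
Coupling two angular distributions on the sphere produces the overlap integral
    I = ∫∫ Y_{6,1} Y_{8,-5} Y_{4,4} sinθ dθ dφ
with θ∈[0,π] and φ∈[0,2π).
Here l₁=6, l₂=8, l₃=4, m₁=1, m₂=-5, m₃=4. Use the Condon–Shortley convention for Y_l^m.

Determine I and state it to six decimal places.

m-sum 0 ✓  L=18 even ✓  2≤4≤14 ✓
Π(2lᵢ+1) = 13×17×9 = 1989
triangle coeff Δ(6,8,4) = 1/23279256
Σ_t [4,6]: t=4:+1/1658880 t=5:−1/518400 t=6:+1/1658880 = -1/1382400
(3j)²=504/46189 [(6 8 4; 0 0 0)], sign=-1
Σ_t [3,3]: t=3:−1/43545600 = -1/43545600
(3j)²=20/969 [(6 8 4; 1 -5 4)], sign=-1
⇒ 4πI² = 30240/67507
I = (+1)√(30240/67507/(4π)) = 0.18880416

0.188804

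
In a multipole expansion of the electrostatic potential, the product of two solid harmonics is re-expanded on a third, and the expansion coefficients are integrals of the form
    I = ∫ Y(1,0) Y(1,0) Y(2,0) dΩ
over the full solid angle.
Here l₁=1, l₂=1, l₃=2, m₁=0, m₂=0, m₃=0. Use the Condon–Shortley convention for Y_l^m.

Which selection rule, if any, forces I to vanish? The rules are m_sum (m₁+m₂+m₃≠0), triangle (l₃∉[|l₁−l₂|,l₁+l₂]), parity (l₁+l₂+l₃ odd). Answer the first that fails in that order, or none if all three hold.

m₁+m₂+m₃ = 0 + 0 + 0 = 0  ✓
triangle: |1−1|=0 ≤ l₃=2 ≤ 1+1=2  ✓
parity: l₁+l₂+l₃ = 4 is even  ✓

none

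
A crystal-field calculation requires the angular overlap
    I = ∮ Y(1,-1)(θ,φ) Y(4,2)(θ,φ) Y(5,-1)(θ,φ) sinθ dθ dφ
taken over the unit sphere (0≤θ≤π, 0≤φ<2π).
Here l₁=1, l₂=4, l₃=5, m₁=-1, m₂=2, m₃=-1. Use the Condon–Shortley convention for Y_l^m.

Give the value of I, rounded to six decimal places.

-0.120286

Checks pass: Σm=0; 10 even; l₃=5∈[3,5].
(2·1+1)(2·4+1)(2·5+1) = 297
Δ: 0! 2! 8! / 11! → 1/495
sum: t=0:+1/576 = 1/576
3j²(1 4 5; 0 0 0) = Δ·Π!·Σ² = 5/99  (sign -1)
sum: t=0:+1/2880 = 1/2880
3j²(1 4 5; -1 2 -1) = Δ·Π!·Σ² = 2/165  (sign +1)
combine: 4πI² = 297·5/99·2/165 = 2/11
take √, sign -1: I = -0.12028562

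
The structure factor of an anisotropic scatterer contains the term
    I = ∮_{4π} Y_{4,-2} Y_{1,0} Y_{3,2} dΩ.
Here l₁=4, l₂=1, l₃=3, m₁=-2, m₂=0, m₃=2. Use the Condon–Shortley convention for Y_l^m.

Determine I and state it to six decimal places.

0.213244

Rules hold: Σm=0, L=8 even, 3≤3≤5.
N = 9·3·7 = 189
Δ = 2!·6!·0!/9! = 1/252
Racah Σ t=1..1: t=1:−1/36 = -1/36
⇒ 3j(4 1 3; 0 0 0)² = 4/63, sgn +1
Racah Σ t=1..1: t=1:−1/120 = -1/120
⇒ 3j(4 1 3; -2 0 2)² = 1/21, sgn +1
4πI² = N·(3j₀)²·(3jₘ)² = 4/7
I = +1·√(0.571429/4π) = 0.21324362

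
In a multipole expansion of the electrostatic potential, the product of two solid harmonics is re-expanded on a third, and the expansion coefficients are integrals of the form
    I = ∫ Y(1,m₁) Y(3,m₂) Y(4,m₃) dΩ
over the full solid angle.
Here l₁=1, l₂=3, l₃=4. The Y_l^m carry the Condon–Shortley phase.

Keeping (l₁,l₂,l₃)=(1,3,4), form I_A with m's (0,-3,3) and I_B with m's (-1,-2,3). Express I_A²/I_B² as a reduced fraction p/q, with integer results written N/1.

Shared (l₁,l₂,l₃)=(1,3,4): N and (l;000)² cancel in I_A²/I_B².
A: Δ = 0!·2!·6!/9! = 1/252; Racah Σ t=0..0: t=0:+1/720 = 1/720; ⇒ 3j(1 3 4; 0 -3 3)² = 1/36, sgn -1
B: Δ = 0!·2!·6!/9! = 1/252; Racah Σ t=0..0: t=0:+1/240 = 1/240; ⇒ 3j(1 3 4; -1 -2 3)² = 1/12, sgn -1
I_A²/I_B² = (1/36)/(1/12) = 1/3

1/3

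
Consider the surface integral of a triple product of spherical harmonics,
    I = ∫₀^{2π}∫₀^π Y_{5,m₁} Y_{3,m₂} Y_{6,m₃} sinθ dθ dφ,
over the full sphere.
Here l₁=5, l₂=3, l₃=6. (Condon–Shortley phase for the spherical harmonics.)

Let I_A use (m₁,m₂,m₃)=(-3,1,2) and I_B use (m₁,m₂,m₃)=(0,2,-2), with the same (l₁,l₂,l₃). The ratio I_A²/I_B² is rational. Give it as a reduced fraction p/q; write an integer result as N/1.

7/2

Shared (l₁,l₂,l₃)=(5,3,6): N and (l;000)² cancel in I_A²/I_B².
A: Δ = 2!·8!·4!/15! = 1/675675; Racah Σ t=0..2: t=0:+1/1935360 t=1:−1/30240 t=2:+1/11520 = 1/18432; ⇒ 3j(5 3 6; -3 1 2)² = 7/429, sgn +1
B: Δ = 2!·8!·4!/15! = 1/675675; Racah Σ t=1..2: t=1:−1/13824 t=2:+1/8640 = 1/23040; ⇒ 3j(5 3 6; 0 2 -2)² = 2/429, sgn +1
I_A²/I_B² = (7/429)/(2/429) = 7/2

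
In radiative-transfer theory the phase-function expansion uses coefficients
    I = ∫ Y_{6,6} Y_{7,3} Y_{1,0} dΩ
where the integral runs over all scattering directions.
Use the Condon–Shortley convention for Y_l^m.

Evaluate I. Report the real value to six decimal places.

0.000000

6 + 3 + 0 = 9 ≠ 0: azimuthal integral kills it; I = 0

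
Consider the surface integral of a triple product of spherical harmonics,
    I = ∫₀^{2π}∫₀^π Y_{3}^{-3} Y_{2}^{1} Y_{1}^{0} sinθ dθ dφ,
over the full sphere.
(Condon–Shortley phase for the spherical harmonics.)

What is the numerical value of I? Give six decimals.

0.000000

m-sum = -3 + 1 + 0 = -2 ≠ 0 ⇒ I = 0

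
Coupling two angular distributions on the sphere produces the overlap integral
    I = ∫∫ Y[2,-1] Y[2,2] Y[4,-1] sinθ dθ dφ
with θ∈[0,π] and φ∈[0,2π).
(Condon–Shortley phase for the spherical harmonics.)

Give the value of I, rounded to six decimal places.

-0.090112

Rules hold: Σm=0, L=8 even, 0≤4≤4.
N = 5·5·9 = 225
Δ = 0!·4!·4!/9! = 1/630
Racah Σ t=0..0: t=0:+1/16 = 1/16
⇒ 3j(2 2 4; 0 0 0)² = 2/35, sgn +1
Racah Σ t=0..0: t=0:+1/144 = 1/144
⇒ 3j(2 2 4; -1 2 -1)² = 1/126, sgn -1
4πI² = N·(3j₀)²·(3jₘ)² = 5/49
I = -1·√(0.102041/4π) = -0.09011188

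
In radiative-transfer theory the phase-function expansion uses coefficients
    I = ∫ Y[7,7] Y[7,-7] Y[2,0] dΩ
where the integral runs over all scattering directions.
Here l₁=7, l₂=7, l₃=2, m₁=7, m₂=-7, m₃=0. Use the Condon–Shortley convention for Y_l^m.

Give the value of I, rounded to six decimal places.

Checks pass: Σm=0; 16 even; l₃=2∈[0,14].
(2·7+1)(2·7+1)(2·2+1) = 1125
Δ: 12! 2! 2! / 17! → 1/185640
sum: t=5:−1/2419200 t=6:+1/518400 t=7:−1/2419200 = 1/907200
3j²(7 7 2; 0 0 0) = Δ·Π!·Σ² = 56/3315  (sign +1)
sum: t=0:+1/1916006400 = 1/1916006400
3j²(7 7 2; 7 -7 0) = Δ·Π!·Σ² = 91/2040  (sign +1)
combine: 4πI² = 1125·56/3315·91/2040 = 245/289
take √, sign +1: I = 0.25973423

0.259734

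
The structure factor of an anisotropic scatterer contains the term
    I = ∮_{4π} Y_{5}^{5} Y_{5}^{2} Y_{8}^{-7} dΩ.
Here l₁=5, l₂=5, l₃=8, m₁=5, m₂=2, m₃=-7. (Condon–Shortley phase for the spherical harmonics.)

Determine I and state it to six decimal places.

0.200803

m-sum 0 ✓  L=18 even ✓  0≤8≤10 ✓
Π(2lᵢ+1) = 11×11×17 = 2057
triangle coeff Δ(5,5,8) = 1/37413090
Σ_t [0,2]: t=0:+1/1036800 t=1:−1/331776 t=2:+1/1036800 = -1/921600
(3j)²=490/46189 [(5 5 8; 0 0 0)], sign=-1
Σ_t [0,0]: t=0:+1/406425600 = 1/406425600
(3j)²=15/646 [(5 5 8; 5 2 -7)], sign=-1
⇒ 4πI² = 40425/79781
I = (+1)√(40425/79781/(4π)) = 0.20080307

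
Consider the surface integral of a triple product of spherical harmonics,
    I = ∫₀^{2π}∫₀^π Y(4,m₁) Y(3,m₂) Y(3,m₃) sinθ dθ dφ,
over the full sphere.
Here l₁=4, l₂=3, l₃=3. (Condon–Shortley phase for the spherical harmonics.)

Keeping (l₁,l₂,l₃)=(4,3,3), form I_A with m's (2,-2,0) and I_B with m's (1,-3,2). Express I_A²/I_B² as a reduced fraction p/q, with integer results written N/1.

l's match ⇒ only the (l;m) 3-j factors differ between A and B.
A: triangle coeff Δ(4,3,3) = 1/34650; Σ_t [0,1]: t=0:+1/96 t=1:−1/72 = -1/288; (3j)²=1/462 [(4 3 3; 2 -2 0)], sign=+1
B: triangle coeff Δ(4,3,3) = 1/34650; Σ_t [0,0]: t=0:+1/288 = 1/288; (3j)²=5/231 [(4 3 3; 1 -3 2)], sign=-1
I_A²/I_B² = (1/462)/(5/231) = 1/10

1/10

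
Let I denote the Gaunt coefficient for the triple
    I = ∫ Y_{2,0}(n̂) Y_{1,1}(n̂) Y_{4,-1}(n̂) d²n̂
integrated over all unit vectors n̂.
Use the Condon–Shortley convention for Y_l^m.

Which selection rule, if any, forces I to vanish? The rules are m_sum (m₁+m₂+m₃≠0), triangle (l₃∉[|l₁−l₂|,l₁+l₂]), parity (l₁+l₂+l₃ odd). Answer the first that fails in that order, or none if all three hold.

Σmᵢ = 0  ✓
l₃∈[|l₁−l₂|,l₁+l₂]=[1,3], have l₃=4  ✗
Σlᵢ = 7 ⇒ odd

triangle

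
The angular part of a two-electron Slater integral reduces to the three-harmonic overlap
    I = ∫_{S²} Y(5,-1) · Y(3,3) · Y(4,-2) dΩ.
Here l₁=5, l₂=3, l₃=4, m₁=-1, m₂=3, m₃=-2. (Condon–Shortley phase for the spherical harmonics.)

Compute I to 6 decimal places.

Rules hold: Σm=0, L=12 even, 2≤4≤8.
N = 11·7·9 = 693
Δ = 4!·6!·2!/13! = 1/180180
Racah Σ t=1..3: t=1:−1/576 t=2:+1/144 t=3:−1/576 = 1/288
⇒ 3j(5 3 4; 0 0 0)² = 20/1001, sgn +1
Racah Σ t=4..4: t=4:+1/2304 = 1/2304
⇒ 3j(5 3 4; -1 3 -2)² = 75/4004, sgn +1
4πI² = N·(3j₀)²·(3jₘ)² = 3375/13013
I = +1·√(0.259356/4π) = 0.14366244

0.143662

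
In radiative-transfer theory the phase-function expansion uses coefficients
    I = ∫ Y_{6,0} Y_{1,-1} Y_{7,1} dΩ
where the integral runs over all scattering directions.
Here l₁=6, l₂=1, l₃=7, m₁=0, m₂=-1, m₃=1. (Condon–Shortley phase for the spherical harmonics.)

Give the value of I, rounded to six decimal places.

m-sum 0 ✓  L=14 even ✓  5≤7≤7 ✓
Π(2lᵢ+1) = 13×3×15 = 585
triangle coeff Δ(6,1,7) = 1/1365
Σ_t [0,0]: t=0:+1/518400 = 1/518400
(3j)²=7/195 [(6 1 7; 0 0 0)], sign=-1
Σ_t [0,0]: t=0:+1/1036800 = 1/1036800
(3j)²=4/195 [(6 1 7; 0 -1 1)], sign=+1
⇒ 4πI² = 28/65
I = (-1)√(28/65/(4π)) = -0.18514731

-0.185147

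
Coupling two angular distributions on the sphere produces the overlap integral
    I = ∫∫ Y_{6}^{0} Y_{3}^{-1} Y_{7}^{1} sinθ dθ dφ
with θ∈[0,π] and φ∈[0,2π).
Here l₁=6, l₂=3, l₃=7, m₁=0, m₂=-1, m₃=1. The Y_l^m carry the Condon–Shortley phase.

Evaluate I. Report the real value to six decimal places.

m-sum 0 ✓  L=16 even ✓  3≤7≤9 ✓
Π(2lᵢ+1) = 13×7×15 = 1365
triangle coeff Δ(6,3,7) = 1/2042040
Σ_t [0,2]: t=0:+1/207360 t=1:−1/57600 t=2:+1/207360 = -1/129600
(3j)²=168/12155 [(6 3 7; 0 0 0)], sign=+1
Σ_t [0,2]: t=0:+1/138240 t=1:−1/86400 t=2:+1/829440 = -13/4147200
(3j)²=13/3740 [(6 3 7; 0 -1 1)], sign=-1
⇒ 4πI² = 11466/174845
I = (-1)√(11466/174845/(4π)) = -0.07223945

-0.072239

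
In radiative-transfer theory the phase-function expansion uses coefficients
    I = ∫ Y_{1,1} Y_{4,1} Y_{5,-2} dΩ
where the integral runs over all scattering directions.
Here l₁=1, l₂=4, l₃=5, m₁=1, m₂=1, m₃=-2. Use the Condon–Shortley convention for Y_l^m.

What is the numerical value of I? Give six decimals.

Checks pass: Σm=0; 10 even; l₃=5∈[3,5].
(2·1+1)(2·4+1)(2·5+1) = 297
Δ: 0! 2! 8! / 11! → 1/495
sum: t=0:+1/576 = 1/576
3j²(1 4 5; 0 0 0) = Δ·Π!·Σ² = 5/99  (sign -1)
sum: t=0:+1/1440 = 1/1440
3j²(1 4 5; 1 1 -2) = Δ·Π!·Σ² = 7/165  (sign -1)
combine: 4πI² = 297·5/99·7/165 = 7/11
take √, sign +1: I = 0.22503380

0.225034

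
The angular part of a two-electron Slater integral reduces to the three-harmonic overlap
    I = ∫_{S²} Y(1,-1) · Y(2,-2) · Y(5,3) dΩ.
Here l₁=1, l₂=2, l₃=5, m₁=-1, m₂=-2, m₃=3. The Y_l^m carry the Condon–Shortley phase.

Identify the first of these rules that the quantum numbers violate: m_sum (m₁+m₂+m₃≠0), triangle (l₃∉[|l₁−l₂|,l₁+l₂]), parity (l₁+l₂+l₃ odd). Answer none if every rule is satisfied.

m₁+m₂+m₃ = -1 − 2 + 3 = 0  ✓
triangle: |1−2|=1 ≤ l₃=5 ≤ 1+2=3  ✗
parity: l₁+l₂+l₃ = 8 is even

triangle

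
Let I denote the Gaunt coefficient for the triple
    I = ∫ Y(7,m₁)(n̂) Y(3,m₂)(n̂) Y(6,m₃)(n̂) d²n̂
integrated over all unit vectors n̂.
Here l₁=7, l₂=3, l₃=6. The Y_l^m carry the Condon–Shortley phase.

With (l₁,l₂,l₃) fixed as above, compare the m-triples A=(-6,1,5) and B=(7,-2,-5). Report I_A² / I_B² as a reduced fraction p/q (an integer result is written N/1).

Shared (l₁,l₂,l₃)=(7,3,6): N and (l;000)² cancel in I_A²/I_B².
A: Δ = 4!·10!·2!/17! = 1/2042040; Racah Σ t=3..4: t=3:−1/21772800 t=4:+1/17418240 = 1/87091200; ⇒ 3j(7 3 6; -6 1 5)² = 11/14280, sgn -1
B: Δ = 4!·10!·2!/17! = 1/2042040; Racah Σ t=0..0: t=0:+1/87091200 = 1/87091200; ⇒ 3j(7 3 6; 7 -2 -5)² = 11/408, sgn -1
I_A²/I_B² = (11/14280)/(11/408) = 1/35

1/35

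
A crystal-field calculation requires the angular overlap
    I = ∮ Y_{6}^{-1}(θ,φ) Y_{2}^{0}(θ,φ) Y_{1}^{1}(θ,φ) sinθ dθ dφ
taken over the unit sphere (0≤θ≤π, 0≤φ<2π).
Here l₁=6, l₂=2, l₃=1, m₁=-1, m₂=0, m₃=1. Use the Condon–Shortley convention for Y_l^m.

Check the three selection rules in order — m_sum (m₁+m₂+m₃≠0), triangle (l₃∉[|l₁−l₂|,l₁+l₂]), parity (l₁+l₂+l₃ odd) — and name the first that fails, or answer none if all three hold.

triangle

Σmᵢ = 0  ✓
l₃∈[|l₁−l₂|,l₁+l₂]=[4,8], have l₃=1  ✗
Σlᵢ = 9 ⇒ odd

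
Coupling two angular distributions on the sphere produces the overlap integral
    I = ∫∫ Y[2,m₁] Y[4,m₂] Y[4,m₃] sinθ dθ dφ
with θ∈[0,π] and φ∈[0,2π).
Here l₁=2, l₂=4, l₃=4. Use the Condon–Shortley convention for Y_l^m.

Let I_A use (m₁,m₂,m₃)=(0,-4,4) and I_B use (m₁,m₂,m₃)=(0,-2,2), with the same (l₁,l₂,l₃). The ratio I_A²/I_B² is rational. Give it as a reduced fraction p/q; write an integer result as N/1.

49/4

Same 2,4,4: normalisation and zero-m 3j drop out of the ratio.
A: Δ: 2! 2! 6! / 11! → 1/13860; sum: t=0:+1/2880 = 1/2880; 3j²(2 4 4; 0 -4 4) = Δ·Π!·Σ² = 28/495  (sign +1)
B: Δ: 2! 2! 6! / 11! → 1/13860; sum: t=0:+1/192 t=1:−1/120 t=2:+1/2880 = -1/360; 3j²(2 4 4; 0 -2 2) = Δ·Π!·Σ² = 16/3465  (sign -1)
I_A²/I_B² = (28/495)/(16/3465) = 49/4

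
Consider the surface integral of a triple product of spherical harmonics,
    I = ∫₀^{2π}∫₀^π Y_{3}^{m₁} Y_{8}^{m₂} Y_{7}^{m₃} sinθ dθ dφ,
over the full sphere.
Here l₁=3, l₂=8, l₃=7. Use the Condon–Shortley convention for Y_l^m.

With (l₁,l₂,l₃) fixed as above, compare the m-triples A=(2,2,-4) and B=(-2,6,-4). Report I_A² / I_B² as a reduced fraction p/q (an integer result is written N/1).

15895/13377

Same 3,8,7: normalisation and zero-m 3j drop out of the ratio.
A: Δ: 4! 2! 12! / 19! → 1/5290740; sum: t=0:+1/174182400 t=1:−1/26127360 = -17/522547200; 3j²(3 8 7; 2 2 -4) = Δ·Π!·Σ² = 935/62244  (sign +1)
B: Δ: 4! 2! 12! / 19! → 1/5290740; sum: t=3:−1/479001600 t=4:+1/174182400 = 1/273715200; 3j²(3 8 7; -2 6 -4) = Δ·Π!·Σ² = 49/3876  (sign -1)
I_A²/I_B² = (935/62244)/(49/3876) = 15895/13377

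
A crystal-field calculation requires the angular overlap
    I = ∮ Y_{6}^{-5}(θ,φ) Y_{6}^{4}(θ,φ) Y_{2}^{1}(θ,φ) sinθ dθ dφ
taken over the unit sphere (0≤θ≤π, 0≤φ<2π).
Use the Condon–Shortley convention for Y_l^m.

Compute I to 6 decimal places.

Checks pass: Σm=0; 14 even; l₃=2∈[0,12].
(2·6+1)(2·6+1)(2·2+1) = 845
Δ: 10! 2! 2! / 15! → 1/90090
sum: t=4:+1/69120 t=5:−1/14400 t=6:+1/69120 = -7/172800
3j²(6 6 2; 0 0 0) = Δ·Π!·Σ² = 14/715  (sign -1)
sum: t=9:−1/725760 t=10:+1/7257600 = -1/806400
3j²(6 6 2; -5 4 1) = Δ·Π!·Σ² = 27/910  (sign +1)
combine: 4πI² = 845·14/715·27/910 = 27/55
take √, sign -1: I = -0.19764945

-0.197649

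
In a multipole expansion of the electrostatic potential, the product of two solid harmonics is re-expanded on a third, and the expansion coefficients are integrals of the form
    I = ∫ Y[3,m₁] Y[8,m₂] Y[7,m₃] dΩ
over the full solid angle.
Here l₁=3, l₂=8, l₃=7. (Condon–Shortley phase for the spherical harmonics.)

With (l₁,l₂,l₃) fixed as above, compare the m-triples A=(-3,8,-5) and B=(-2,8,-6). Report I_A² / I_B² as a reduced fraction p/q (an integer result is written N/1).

Shared (l₁,l₂,l₃)=(3,8,7): N and (l;000)² cancel in I_A²/I_B².
A: Δ = 4!·2!·12!/19! = 1/5290740; Racah Σ t=4..4: t=4:+1/22992076800 = 1/22992076800; ⇒ 3j(3 8 7; -3 8 -5)² = 5/969, sgn +1
B: Δ = 4!·2!·12!/19! = 1/5290740; Racah Σ t=4..4: t=4:+1/11496038400 = 1/11496038400; ⇒ 3j(3 8 7; -2 8 -6)² = 65/2907, sgn -1
I_A²/I_B² = (5/969)/(65/2907) = 3/13

3/13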